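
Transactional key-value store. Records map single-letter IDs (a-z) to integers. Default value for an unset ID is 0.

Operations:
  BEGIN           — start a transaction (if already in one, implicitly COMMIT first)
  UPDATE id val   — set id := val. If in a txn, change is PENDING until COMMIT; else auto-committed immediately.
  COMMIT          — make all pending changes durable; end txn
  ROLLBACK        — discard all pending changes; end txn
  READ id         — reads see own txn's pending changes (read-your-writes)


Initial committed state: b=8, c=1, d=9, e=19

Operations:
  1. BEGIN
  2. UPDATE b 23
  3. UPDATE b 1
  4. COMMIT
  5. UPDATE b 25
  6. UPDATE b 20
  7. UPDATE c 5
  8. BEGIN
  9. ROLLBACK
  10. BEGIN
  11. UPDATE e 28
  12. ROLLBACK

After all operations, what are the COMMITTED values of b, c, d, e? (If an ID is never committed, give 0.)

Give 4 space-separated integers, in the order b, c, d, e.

Answer: 20 5 9 19

Derivation:
Initial committed: {b=8, c=1, d=9, e=19}
Op 1: BEGIN: in_txn=True, pending={}
Op 2: UPDATE b=23 (pending; pending now {b=23})
Op 3: UPDATE b=1 (pending; pending now {b=1})
Op 4: COMMIT: merged ['b'] into committed; committed now {b=1, c=1, d=9, e=19}
Op 5: UPDATE b=25 (auto-commit; committed b=25)
Op 6: UPDATE b=20 (auto-commit; committed b=20)
Op 7: UPDATE c=5 (auto-commit; committed c=5)
Op 8: BEGIN: in_txn=True, pending={}
Op 9: ROLLBACK: discarded pending []; in_txn=False
Op 10: BEGIN: in_txn=True, pending={}
Op 11: UPDATE e=28 (pending; pending now {e=28})
Op 12: ROLLBACK: discarded pending ['e']; in_txn=False
Final committed: {b=20, c=5, d=9, e=19}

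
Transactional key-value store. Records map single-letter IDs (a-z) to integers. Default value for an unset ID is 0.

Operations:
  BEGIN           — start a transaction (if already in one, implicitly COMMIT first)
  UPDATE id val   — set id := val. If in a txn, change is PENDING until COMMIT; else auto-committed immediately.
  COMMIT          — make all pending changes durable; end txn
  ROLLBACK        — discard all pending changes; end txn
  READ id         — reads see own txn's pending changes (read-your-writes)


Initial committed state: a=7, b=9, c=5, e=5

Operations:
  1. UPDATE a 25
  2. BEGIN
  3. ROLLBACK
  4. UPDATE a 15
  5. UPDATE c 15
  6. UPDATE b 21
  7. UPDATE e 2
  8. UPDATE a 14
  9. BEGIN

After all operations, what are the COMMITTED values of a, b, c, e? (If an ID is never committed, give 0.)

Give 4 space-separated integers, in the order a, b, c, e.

Answer: 14 21 15 2

Derivation:
Initial committed: {a=7, b=9, c=5, e=5}
Op 1: UPDATE a=25 (auto-commit; committed a=25)
Op 2: BEGIN: in_txn=True, pending={}
Op 3: ROLLBACK: discarded pending []; in_txn=False
Op 4: UPDATE a=15 (auto-commit; committed a=15)
Op 5: UPDATE c=15 (auto-commit; committed c=15)
Op 6: UPDATE b=21 (auto-commit; committed b=21)
Op 7: UPDATE e=2 (auto-commit; committed e=2)
Op 8: UPDATE a=14 (auto-commit; committed a=14)
Op 9: BEGIN: in_txn=True, pending={}
Final committed: {a=14, b=21, c=15, e=2}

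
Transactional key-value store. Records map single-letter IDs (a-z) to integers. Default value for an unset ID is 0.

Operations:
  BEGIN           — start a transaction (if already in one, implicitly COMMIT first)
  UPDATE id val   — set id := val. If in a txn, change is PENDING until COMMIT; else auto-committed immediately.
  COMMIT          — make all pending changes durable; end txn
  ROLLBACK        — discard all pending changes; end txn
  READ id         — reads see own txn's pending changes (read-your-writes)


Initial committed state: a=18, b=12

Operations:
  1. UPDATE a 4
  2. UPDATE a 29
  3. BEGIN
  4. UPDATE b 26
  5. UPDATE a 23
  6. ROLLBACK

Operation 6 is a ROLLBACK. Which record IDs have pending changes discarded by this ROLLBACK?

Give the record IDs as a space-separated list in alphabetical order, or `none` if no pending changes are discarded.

Answer: a b

Derivation:
Initial committed: {a=18, b=12}
Op 1: UPDATE a=4 (auto-commit; committed a=4)
Op 2: UPDATE a=29 (auto-commit; committed a=29)
Op 3: BEGIN: in_txn=True, pending={}
Op 4: UPDATE b=26 (pending; pending now {b=26})
Op 5: UPDATE a=23 (pending; pending now {a=23, b=26})
Op 6: ROLLBACK: discarded pending ['a', 'b']; in_txn=False
ROLLBACK at op 6 discards: ['a', 'b']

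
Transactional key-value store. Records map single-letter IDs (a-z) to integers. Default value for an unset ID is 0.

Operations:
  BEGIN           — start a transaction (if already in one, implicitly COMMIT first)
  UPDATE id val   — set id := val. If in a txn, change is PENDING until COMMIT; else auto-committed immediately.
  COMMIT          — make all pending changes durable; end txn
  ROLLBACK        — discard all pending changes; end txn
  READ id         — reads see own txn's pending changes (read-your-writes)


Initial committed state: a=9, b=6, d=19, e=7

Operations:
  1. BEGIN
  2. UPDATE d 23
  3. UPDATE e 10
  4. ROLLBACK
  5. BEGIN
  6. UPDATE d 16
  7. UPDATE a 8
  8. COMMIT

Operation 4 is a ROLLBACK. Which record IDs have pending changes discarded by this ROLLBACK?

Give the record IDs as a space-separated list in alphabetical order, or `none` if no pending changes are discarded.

Answer: d e

Derivation:
Initial committed: {a=9, b=6, d=19, e=7}
Op 1: BEGIN: in_txn=True, pending={}
Op 2: UPDATE d=23 (pending; pending now {d=23})
Op 3: UPDATE e=10 (pending; pending now {d=23, e=10})
Op 4: ROLLBACK: discarded pending ['d', 'e']; in_txn=False
Op 5: BEGIN: in_txn=True, pending={}
Op 6: UPDATE d=16 (pending; pending now {d=16})
Op 7: UPDATE a=8 (pending; pending now {a=8, d=16})
Op 8: COMMIT: merged ['a', 'd'] into committed; committed now {a=8, b=6, d=16, e=7}
ROLLBACK at op 4 discards: ['d', 'e']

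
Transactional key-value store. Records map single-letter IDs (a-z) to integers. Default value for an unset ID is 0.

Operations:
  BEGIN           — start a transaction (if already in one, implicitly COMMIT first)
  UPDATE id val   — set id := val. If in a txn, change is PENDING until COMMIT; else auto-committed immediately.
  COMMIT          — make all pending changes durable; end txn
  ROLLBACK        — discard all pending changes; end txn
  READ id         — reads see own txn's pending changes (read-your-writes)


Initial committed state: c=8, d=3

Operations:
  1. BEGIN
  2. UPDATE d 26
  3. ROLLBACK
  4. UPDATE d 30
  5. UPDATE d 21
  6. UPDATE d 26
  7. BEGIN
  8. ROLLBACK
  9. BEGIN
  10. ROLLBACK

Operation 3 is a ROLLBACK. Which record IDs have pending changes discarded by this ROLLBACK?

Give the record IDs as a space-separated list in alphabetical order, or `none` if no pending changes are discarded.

Initial committed: {c=8, d=3}
Op 1: BEGIN: in_txn=True, pending={}
Op 2: UPDATE d=26 (pending; pending now {d=26})
Op 3: ROLLBACK: discarded pending ['d']; in_txn=False
Op 4: UPDATE d=30 (auto-commit; committed d=30)
Op 5: UPDATE d=21 (auto-commit; committed d=21)
Op 6: UPDATE d=26 (auto-commit; committed d=26)
Op 7: BEGIN: in_txn=True, pending={}
Op 8: ROLLBACK: discarded pending []; in_txn=False
Op 9: BEGIN: in_txn=True, pending={}
Op 10: ROLLBACK: discarded pending []; in_txn=False
ROLLBACK at op 3 discards: ['d']

Answer: d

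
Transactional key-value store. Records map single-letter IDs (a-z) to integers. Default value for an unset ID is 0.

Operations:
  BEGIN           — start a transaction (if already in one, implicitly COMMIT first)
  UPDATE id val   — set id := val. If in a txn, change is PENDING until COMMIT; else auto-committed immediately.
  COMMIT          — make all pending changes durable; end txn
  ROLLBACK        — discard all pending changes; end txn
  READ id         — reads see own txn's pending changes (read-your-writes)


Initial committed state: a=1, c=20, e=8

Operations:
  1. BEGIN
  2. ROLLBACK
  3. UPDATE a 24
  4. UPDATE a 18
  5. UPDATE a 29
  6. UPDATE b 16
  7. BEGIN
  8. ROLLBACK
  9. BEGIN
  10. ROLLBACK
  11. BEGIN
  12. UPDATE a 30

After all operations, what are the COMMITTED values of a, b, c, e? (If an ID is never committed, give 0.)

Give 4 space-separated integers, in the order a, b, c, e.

Initial committed: {a=1, c=20, e=8}
Op 1: BEGIN: in_txn=True, pending={}
Op 2: ROLLBACK: discarded pending []; in_txn=False
Op 3: UPDATE a=24 (auto-commit; committed a=24)
Op 4: UPDATE a=18 (auto-commit; committed a=18)
Op 5: UPDATE a=29 (auto-commit; committed a=29)
Op 6: UPDATE b=16 (auto-commit; committed b=16)
Op 7: BEGIN: in_txn=True, pending={}
Op 8: ROLLBACK: discarded pending []; in_txn=False
Op 9: BEGIN: in_txn=True, pending={}
Op 10: ROLLBACK: discarded pending []; in_txn=False
Op 11: BEGIN: in_txn=True, pending={}
Op 12: UPDATE a=30 (pending; pending now {a=30})
Final committed: {a=29, b=16, c=20, e=8}

Answer: 29 16 20 8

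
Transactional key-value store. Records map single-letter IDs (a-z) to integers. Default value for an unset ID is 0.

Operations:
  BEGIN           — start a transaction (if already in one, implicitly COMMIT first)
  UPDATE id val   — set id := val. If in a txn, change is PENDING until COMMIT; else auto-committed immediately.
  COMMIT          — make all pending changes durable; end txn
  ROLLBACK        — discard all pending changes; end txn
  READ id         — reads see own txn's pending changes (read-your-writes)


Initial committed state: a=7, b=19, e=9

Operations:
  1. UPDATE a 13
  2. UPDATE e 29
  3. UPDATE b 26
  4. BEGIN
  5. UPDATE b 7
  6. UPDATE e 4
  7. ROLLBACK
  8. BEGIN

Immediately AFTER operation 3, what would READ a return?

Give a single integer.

Answer: 13

Derivation:
Initial committed: {a=7, b=19, e=9}
Op 1: UPDATE a=13 (auto-commit; committed a=13)
Op 2: UPDATE e=29 (auto-commit; committed e=29)
Op 3: UPDATE b=26 (auto-commit; committed b=26)
After op 3: visible(a) = 13 (pending={}, committed={a=13, b=26, e=29})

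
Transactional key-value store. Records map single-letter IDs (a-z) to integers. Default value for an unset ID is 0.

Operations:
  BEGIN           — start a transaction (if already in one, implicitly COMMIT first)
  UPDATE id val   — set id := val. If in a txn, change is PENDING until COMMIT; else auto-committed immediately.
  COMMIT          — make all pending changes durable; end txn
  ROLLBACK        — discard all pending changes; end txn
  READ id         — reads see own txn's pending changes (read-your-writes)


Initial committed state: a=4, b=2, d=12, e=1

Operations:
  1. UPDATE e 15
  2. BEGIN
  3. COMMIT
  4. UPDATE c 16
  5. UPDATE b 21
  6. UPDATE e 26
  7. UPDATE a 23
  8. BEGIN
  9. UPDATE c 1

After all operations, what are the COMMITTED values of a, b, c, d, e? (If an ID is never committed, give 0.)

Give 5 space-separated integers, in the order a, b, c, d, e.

Initial committed: {a=4, b=2, d=12, e=1}
Op 1: UPDATE e=15 (auto-commit; committed e=15)
Op 2: BEGIN: in_txn=True, pending={}
Op 3: COMMIT: merged [] into committed; committed now {a=4, b=2, d=12, e=15}
Op 4: UPDATE c=16 (auto-commit; committed c=16)
Op 5: UPDATE b=21 (auto-commit; committed b=21)
Op 6: UPDATE e=26 (auto-commit; committed e=26)
Op 7: UPDATE a=23 (auto-commit; committed a=23)
Op 8: BEGIN: in_txn=True, pending={}
Op 9: UPDATE c=1 (pending; pending now {c=1})
Final committed: {a=23, b=21, c=16, d=12, e=26}

Answer: 23 21 16 12 26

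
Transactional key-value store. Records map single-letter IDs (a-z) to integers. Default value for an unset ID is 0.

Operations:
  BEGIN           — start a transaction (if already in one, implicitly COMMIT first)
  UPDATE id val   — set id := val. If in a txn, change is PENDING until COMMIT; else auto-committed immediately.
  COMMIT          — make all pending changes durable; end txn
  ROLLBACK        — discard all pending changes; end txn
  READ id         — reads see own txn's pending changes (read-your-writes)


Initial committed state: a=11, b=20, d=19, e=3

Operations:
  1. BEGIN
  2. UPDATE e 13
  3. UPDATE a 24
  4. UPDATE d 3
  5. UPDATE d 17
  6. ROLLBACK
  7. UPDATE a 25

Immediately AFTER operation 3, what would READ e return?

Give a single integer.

Answer: 13

Derivation:
Initial committed: {a=11, b=20, d=19, e=3}
Op 1: BEGIN: in_txn=True, pending={}
Op 2: UPDATE e=13 (pending; pending now {e=13})
Op 3: UPDATE a=24 (pending; pending now {a=24, e=13})
After op 3: visible(e) = 13 (pending={a=24, e=13}, committed={a=11, b=20, d=19, e=3})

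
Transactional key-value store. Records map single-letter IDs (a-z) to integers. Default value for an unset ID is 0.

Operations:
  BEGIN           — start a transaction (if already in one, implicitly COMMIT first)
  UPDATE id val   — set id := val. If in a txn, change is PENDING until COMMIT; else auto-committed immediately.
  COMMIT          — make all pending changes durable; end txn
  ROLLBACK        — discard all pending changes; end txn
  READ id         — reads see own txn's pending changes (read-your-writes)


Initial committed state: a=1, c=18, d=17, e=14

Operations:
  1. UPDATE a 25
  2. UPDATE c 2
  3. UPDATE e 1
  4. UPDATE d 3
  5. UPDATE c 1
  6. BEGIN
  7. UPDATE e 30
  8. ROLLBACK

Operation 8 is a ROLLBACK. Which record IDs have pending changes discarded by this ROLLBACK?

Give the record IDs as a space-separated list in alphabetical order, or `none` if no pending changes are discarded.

Answer: e

Derivation:
Initial committed: {a=1, c=18, d=17, e=14}
Op 1: UPDATE a=25 (auto-commit; committed a=25)
Op 2: UPDATE c=2 (auto-commit; committed c=2)
Op 3: UPDATE e=1 (auto-commit; committed e=1)
Op 4: UPDATE d=3 (auto-commit; committed d=3)
Op 5: UPDATE c=1 (auto-commit; committed c=1)
Op 6: BEGIN: in_txn=True, pending={}
Op 7: UPDATE e=30 (pending; pending now {e=30})
Op 8: ROLLBACK: discarded pending ['e']; in_txn=False
ROLLBACK at op 8 discards: ['e']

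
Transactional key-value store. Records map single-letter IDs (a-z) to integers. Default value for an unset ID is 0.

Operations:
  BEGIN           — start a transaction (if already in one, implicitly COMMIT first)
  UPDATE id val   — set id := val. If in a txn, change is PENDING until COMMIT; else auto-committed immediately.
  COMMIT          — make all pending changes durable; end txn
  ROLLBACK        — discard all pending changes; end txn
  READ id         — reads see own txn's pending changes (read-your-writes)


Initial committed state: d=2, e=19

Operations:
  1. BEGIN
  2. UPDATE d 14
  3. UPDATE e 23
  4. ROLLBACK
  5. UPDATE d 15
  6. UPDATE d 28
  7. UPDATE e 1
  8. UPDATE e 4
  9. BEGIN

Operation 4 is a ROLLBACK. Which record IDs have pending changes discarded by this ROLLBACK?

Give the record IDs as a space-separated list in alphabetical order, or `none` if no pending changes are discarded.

Answer: d e

Derivation:
Initial committed: {d=2, e=19}
Op 1: BEGIN: in_txn=True, pending={}
Op 2: UPDATE d=14 (pending; pending now {d=14})
Op 3: UPDATE e=23 (pending; pending now {d=14, e=23})
Op 4: ROLLBACK: discarded pending ['d', 'e']; in_txn=False
Op 5: UPDATE d=15 (auto-commit; committed d=15)
Op 6: UPDATE d=28 (auto-commit; committed d=28)
Op 7: UPDATE e=1 (auto-commit; committed e=1)
Op 8: UPDATE e=4 (auto-commit; committed e=4)
Op 9: BEGIN: in_txn=True, pending={}
ROLLBACK at op 4 discards: ['d', 'e']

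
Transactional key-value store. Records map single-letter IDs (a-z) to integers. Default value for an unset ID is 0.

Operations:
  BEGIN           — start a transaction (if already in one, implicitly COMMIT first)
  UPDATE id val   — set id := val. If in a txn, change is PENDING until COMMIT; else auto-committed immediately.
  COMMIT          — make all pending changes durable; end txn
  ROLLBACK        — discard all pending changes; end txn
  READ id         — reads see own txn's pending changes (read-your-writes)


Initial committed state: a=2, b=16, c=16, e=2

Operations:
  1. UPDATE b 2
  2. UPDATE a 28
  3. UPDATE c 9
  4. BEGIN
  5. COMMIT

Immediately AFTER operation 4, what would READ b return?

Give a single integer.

Initial committed: {a=2, b=16, c=16, e=2}
Op 1: UPDATE b=2 (auto-commit; committed b=2)
Op 2: UPDATE a=28 (auto-commit; committed a=28)
Op 3: UPDATE c=9 (auto-commit; committed c=9)
Op 4: BEGIN: in_txn=True, pending={}
After op 4: visible(b) = 2 (pending={}, committed={a=28, b=2, c=9, e=2})

Answer: 2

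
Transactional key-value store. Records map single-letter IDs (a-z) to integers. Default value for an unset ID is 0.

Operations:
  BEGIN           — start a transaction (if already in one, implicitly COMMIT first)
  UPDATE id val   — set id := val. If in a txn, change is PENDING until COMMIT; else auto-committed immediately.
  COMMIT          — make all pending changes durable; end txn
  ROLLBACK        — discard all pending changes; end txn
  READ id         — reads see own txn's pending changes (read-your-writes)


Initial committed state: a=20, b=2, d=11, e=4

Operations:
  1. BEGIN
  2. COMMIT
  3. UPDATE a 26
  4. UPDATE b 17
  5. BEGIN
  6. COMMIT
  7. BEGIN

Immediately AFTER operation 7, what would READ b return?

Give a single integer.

Initial committed: {a=20, b=2, d=11, e=4}
Op 1: BEGIN: in_txn=True, pending={}
Op 2: COMMIT: merged [] into committed; committed now {a=20, b=2, d=11, e=4}
Op 3: UPDATE a=26 (auto-commit; committed a=26)
Op 4: UPDATE b=17 (auto-commit; committed b=17)
Op 5: BEGIN: in_txn=True, pending={}
Op 6: COMMIT: merged [] into committed; committed now {a=26, b=17, d=11, e=4}
Op 7: BEGIN: in_txn=True, pending={}
After op 7: visible(b) = 17 (pending={}, committed={a=26, b=17, d=11, e=4})

Answer: 17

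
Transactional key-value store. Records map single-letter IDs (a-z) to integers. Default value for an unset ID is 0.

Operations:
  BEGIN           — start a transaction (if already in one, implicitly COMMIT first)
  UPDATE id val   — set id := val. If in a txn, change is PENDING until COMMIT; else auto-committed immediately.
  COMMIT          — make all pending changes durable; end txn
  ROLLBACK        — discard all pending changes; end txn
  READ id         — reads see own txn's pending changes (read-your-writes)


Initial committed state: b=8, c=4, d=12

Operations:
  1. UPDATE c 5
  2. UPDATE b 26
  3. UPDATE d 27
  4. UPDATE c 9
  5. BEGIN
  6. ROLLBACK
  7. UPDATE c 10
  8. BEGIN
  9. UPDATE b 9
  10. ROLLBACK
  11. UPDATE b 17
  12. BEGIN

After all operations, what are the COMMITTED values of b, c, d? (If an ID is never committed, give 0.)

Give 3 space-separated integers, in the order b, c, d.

Answer: 17 10 27

Derivation:
Initial committed: {b=8, c=4, d=12}
Op 1: UPDATE c=5 (auto-commit; committed c=5)
Op 2: UPDATE b=26 (auto-commit; committed b=26)
Op 3: UPDATE d=27 (auto-commit; committed d=27)
Op 4: UPDATE c=9 (auto-commit; committed c=9)
Op 5: BEGIN: in_txn=True, pending={}
Op 6: ROLLBACK: discarded pending []; in_txn=False
Op 7: UPDATE c=10 (auto-commit; committed c=10)
Op 8: BEGIN: in_txn=True, pending={}
Op 9: UPDATE b=9 (pending; pending now {b=9})
Op 10: ROLLBACK: discarded pending ['b']; in_txn=False
Op 11: UPDATE b=17 (auto-commit; committed b=17)
Op 12: BEGIN: in_txn=True, pending={}
Final committed: {b=17, c=10, d=27}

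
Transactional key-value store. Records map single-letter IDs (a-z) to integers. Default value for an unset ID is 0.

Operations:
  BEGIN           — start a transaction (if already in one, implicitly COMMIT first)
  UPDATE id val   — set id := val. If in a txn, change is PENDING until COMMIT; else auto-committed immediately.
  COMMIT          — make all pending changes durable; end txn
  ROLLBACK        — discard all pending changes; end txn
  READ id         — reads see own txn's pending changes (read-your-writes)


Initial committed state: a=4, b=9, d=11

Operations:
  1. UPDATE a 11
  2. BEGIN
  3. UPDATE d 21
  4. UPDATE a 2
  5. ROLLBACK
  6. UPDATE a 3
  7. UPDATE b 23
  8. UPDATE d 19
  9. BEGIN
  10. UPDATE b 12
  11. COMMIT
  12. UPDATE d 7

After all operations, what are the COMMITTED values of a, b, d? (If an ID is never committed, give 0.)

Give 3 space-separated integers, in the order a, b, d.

Answer: 3 12 7

Derivation:
Initial committed: {a=4, b=9, d=11}
Op 1: UPDATE a=11 (auto-commit; committed a=11)
Op 2: BEGIN: in_txn=True, pending={}
Op 3: UPDATE d=21 (pending; pending now {d=21})
Op 4: UPDATE a=2 (pending; pending now {a=2, d=21})
Op 5: ROLLBACK: discarded pending ['a', 'd']; in_txn=False
Op 6: UPDATE a=3 (auto-commit; committed a=3)
Op 7: UPDATE b=23 (auto-commit; committed b=23)
Op 8: UPDATE d=19 (auto-commit; committed d=19)
Op 9: BEGIN: in_txn=True, pending={}
Op 10: UPDATE b=12 (pending; pending now {b=12})
Op 11: COMMIT: merged ['b'] into committed; committed now {a=3, b=12, d=19}
Op 12: UPDATE d=7 (auto-commit; committed d=7)
Final committed: {a=3, b=12, d=7}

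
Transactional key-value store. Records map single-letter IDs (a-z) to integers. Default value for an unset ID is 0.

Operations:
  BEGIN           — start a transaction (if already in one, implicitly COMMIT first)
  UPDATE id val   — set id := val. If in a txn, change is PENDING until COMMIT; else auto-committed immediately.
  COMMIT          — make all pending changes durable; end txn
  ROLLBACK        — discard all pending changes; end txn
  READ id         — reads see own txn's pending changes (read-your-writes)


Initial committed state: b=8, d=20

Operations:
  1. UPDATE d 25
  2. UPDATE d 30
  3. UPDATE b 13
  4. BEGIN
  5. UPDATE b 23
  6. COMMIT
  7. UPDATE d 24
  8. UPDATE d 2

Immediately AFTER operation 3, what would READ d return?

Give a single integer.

Answer: 30

Derivation:
Initial committed: {b=8, d=20}
Op 1: UPDATE d=25 (auto-commit; committed d=25)
Op 2: UPDATE d=30 (auto-commit; committed d=30)
Op 3: UPDATE b=13 (auto-commit; committed b=13)
After op 3: visible(d) = 30 (pending={}, committed={b=13, d=30})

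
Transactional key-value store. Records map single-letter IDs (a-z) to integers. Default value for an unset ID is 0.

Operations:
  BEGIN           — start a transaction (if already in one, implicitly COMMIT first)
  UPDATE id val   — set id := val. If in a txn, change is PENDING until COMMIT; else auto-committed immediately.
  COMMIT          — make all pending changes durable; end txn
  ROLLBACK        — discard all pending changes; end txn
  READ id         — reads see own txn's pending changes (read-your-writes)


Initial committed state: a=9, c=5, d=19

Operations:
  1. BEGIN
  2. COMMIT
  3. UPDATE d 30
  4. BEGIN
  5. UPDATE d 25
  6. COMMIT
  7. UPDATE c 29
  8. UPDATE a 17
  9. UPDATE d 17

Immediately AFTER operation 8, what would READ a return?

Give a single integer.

Initial committed: {a=9, c=5, d=19}
Op 1: BEGIN: in_txn=True, pending={}
Op 2: COMMIT: merged [] into committed; committed now {a=9, c=5, d=19}
Op 3: UPDATE d=30 (auto-commit; committed d=30)
Op 4: BEGIN: in_txn=True, pending={}
Op 5: UPDATE d=25 (pending; pending now {d=25})
Op 6: COMMIT: merged ['d'] into committed; committed now {a=9, c=5, d=25}
Op 7: UPDATE c=29 (auto-commit; committed c=29)
Op 8: UPDATE a=17 (auto-commit; committed a=17)
After op 8: visible(a) = 17 (pending={}, committed={a=17, c=29, d=25})

Answer: 17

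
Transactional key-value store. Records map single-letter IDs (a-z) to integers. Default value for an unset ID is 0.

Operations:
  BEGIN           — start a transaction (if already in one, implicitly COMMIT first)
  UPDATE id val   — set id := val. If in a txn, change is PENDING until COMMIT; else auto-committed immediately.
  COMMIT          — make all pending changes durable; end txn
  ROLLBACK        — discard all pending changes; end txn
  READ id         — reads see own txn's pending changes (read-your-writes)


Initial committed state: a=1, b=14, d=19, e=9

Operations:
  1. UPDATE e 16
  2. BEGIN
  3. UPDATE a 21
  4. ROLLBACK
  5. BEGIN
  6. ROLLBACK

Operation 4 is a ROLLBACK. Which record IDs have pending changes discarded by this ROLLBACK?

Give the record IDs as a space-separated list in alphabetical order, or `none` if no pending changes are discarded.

Initial committed: {a=1, b=14, d=19, e=9}
Op 1: UPDATE e=16 (auto-commit; committed e=16)
Op 2: BEGIN: in_txn=True, pending={}
Op 3: UPDATE a=21 (pending; pending now {a=21})
Op 4: ROLLBACK: discarded pending ['a']; in_txn=False
Op 5: BEGIN: in_txn=True, pending={}
Op 6: ROLLBACK: discarded pending []; in_txn=False
ROLLBACK at op 4 discards: ['a']

Answer: a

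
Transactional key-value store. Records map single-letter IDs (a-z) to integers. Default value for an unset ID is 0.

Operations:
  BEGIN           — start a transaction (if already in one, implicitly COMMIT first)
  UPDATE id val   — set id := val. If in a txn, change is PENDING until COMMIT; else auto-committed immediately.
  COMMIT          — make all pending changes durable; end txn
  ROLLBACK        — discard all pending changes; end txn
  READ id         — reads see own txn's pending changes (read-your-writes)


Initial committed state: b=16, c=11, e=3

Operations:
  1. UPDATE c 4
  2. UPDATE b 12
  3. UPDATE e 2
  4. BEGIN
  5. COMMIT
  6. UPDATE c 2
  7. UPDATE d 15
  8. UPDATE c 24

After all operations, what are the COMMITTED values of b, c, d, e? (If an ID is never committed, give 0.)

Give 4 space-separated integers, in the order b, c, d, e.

Initial committed: {b=16, c=11, e=3}
Op 1: UPDATE c=4 (auto-commit; committed c=4)
Op 2: UPDATE b=12 (auto-commit; committed b=12)
Op 3: UPDATE e=2 (auto-commit; committed e=2)
Op 4: BEGIN: in_txn=True, pending={}
Op 5: COMMIT: merged [] into committed; committed now {b=12, c=4, e=2}
Op 6: UPDATE c=2 (auto-commit; committed c=2)
Op 7: UPDATE d=15 (auto-commit; committed d=15)
Op 8: UPDATE c=24 (auto-commit; committed c=24)
Final committed: {b=12, c=24, d=15, e=2}

Answer: 12 24 15 2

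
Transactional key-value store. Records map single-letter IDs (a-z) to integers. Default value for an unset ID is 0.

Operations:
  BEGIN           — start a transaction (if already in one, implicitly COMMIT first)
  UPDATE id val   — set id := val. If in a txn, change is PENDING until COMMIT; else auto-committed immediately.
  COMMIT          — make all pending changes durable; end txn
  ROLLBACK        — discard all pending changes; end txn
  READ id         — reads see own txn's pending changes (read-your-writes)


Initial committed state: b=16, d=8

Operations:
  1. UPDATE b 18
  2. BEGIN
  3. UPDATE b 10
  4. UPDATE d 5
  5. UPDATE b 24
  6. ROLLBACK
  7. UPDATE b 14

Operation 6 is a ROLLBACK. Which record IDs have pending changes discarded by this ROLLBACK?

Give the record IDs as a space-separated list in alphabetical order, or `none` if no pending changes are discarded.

Initial committed: {b=16, d=8}
Op 1: UPDATE b=18 (auto-commit; committed b=18)
Op 2: BEGIN: in_txn=True, pending={}
Op 3: UPDATE b=10 (pending; pending now {b=10})
Op 4: UPDATE d=5 (pending; pending now {b=10, d=5})
Op 5: UPDATE b=24 (pending; pending now {b=24, d=5})
Op 6: ROLLBACK: discarded pending ['b', 'd']; in_txn=False
Op 7: UPDATE b=14 (auto-commit; committed b=14)
ROLLBACK at op 6 discards: ['b', 'd']

Answer: b d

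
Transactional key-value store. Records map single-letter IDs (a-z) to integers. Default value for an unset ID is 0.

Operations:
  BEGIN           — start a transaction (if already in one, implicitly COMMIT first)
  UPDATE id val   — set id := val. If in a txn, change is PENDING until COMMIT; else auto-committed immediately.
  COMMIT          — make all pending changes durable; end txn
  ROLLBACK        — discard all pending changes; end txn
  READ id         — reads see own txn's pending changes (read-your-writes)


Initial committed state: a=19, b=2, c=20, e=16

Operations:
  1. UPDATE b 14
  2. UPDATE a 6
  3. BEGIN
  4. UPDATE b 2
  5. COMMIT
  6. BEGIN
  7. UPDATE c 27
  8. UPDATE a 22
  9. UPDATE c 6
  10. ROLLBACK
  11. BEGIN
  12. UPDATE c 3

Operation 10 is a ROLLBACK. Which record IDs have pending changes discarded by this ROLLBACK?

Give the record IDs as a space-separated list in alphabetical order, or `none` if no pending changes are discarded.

Initial committed: {a=19, b=2, c=20, e=16}
Op 1: UPDATE b=14 (auto-commit; committed b=14)
Op 2: UPDATE a=6 (auto-commit; committed a=6)
Op 3: BEGIN: in_txn=True, pending={}
Op 4: UPDATE b=2 (pending; pending now {b=2})
Op 5: COMMIT: merged ['b'] into committed; committed now {a=6, b=2, c=20, e=16}
Op 6: BEGIN: in_txn=True, pending={}
Op 7: UPDATE c=27 (pending; pending now {c=27})
Op 8: UPDATE a=22 (pending; pending now {a=22, c=27})
Op 9: UPDATE c=6 (pending; pending now {a=22, c=6})
Op 10: ROLLBACK: discarded pending ['a', 'c']; in_txn=False
Op 11: BEGIN: in_txn=True, pending={}
Op 12: UPDATE c=3 (pending; pending now {c=3})
ROLLBACK at op 10 discards: ['a', 'c']

Answer: a c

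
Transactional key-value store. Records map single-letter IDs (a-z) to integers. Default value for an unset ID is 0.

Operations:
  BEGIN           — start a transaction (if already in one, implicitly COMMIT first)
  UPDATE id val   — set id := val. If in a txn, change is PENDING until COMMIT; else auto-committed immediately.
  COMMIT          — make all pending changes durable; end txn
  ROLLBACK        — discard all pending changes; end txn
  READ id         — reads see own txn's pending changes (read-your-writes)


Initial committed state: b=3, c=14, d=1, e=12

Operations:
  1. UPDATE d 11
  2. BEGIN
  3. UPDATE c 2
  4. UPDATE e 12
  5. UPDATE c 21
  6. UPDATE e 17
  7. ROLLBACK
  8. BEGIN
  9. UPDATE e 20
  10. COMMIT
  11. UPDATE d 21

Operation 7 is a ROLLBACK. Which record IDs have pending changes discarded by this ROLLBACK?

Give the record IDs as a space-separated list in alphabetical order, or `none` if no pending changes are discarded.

Answer: c e

Derivation:
Initial committed: {b=3, c=14, d=1, e=12}
Op 1: UPDATE d=11 (auto-commit; committed d=11)
Op 2: BEGIN: in_txn=True, pending={}
Op 3: UPDATE c=2 (pending; pending now {c=2})
Op 4: UPDATE e=12 (pending; pending now {c=2, e=12})
Op 5: UPDATE c=21 (pending; pending now {c=21, e=12})
Op 6: UPDATE e=17 (pending; pending now {c=21, e=17})
Op 7: ROLLBACK: discarded pending ['c', 'e']; in_txn=False
Op 8: BEGIN: in_txn=True, pending={}
Op 9: UPDATE e=20 (pending; pending now {e=20})
Op 10: COMMIT: merged ['e'] into committed; committed now {b=3, c=14, d=11, e=20}
Op 11: UPDATE d=21 (auto-commit; committed d=21)
ROLLBACK at op 7 discards: ['c', 'e']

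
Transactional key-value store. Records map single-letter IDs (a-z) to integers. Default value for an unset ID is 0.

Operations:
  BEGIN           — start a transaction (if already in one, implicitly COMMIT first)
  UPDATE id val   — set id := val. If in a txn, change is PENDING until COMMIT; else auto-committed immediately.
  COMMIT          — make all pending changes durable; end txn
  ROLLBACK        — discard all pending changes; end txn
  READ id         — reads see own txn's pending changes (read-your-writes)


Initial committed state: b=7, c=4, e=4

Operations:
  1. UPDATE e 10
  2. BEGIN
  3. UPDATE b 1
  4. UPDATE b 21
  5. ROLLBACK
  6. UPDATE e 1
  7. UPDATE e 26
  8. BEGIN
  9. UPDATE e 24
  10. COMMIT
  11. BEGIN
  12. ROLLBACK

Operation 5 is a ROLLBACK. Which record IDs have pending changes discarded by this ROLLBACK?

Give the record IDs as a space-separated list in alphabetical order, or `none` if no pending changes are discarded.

Initial committed: {b=7, c=4, e=4}
Op 1: UPDATE e=10 (auto-commit; committed e=10)
Op 2: BEGIN: in_txn=True, pending={}
Op 3: UPDATE b=1 (pending; pending now {b=1})
Op 4: UPDATE b=21 (pending; pending now {b=21})
Op 5: ROLLBACK: discarded pending ['b']; in_txn=False
Op 6: UPDATE e=1 (auto-commit; committed e=1)
Op 7: UPDATE e=26 (auto-commit; committed e=26)
Op 8: BEGIN: in_txn=True, pending={}
Op 9: UPDATE e=24 (pending; pending now {e=24})
Op 10: COMMIT: merged ['e'] into committed; committed now {b=7, c=4, e=24}
Op 11: BEGIN: in_txn=True, pending={}
Op 12: ROLLBACK: discarded pending []; in_txn=False
ROLLBACK at op 5 discards: ['b']

Answer: b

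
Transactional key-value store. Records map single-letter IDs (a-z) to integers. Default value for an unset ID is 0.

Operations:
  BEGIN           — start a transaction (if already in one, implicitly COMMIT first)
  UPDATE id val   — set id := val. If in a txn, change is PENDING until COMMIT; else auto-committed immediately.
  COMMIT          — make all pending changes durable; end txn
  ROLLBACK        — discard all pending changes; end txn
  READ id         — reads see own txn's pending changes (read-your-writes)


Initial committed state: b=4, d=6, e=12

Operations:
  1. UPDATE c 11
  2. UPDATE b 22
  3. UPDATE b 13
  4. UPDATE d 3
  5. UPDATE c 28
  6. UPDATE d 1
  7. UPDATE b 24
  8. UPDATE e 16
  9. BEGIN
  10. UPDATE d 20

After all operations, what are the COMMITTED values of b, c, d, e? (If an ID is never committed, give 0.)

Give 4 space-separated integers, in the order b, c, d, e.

Answer: 24 28 1 16

Derivation:
Initial committed: {b=4, d=6, e=12}
Op 1: UPDATE c=11 (auto-commit; committed c=11)
Op 2: UPDATE b=22 (auto-commit; committed b=22)
Op 3: UPDATE b=13 (auto-commit; committed b=13)
Op 4: UPDATE d=3 (auto-commit; committed d=3)
Op 5: UPDATE c=28 (auto-commit; committed c=28)
Op 6: UPDATE d=1 (auto-commit; committed d=1)
Op 7: UPDATE b=24 (auto-commit; committed b=24)
Op 8: UPDATE e=16 (auto-commit; committed e=16)
Op 9: BEGIN: in_txn=True, pending={}
Op 10: UPDATE d=20 (pending; pending now {d=20})
Final committed: {b=24, c=28, d=1, e=16}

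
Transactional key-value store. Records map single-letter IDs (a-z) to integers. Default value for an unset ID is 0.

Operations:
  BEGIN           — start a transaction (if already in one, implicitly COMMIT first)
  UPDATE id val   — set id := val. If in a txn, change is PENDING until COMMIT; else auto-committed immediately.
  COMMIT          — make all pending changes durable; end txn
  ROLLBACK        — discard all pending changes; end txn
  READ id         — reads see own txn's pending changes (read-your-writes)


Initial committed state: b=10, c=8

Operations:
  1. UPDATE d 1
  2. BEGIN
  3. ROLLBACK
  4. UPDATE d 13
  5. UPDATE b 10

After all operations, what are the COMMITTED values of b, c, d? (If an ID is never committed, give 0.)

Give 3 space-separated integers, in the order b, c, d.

Answer: 10 8 13

Derivation:
Initial committed: {b=10, c=8}
Op 1: UPDATE d=1 (auto-commit; committed d=1)
Op 2: BEGIN: in_txn=True, pending={}
Op 3: ROLLBACK: discarded pending []; in_txn=False
Op 4: UPDATE d=13 (auto-commit; committed d=13)
Op 5: UPDATE b=10 (auto-commit; committed b=10)
Final committed: {b=10, c=8, d=13}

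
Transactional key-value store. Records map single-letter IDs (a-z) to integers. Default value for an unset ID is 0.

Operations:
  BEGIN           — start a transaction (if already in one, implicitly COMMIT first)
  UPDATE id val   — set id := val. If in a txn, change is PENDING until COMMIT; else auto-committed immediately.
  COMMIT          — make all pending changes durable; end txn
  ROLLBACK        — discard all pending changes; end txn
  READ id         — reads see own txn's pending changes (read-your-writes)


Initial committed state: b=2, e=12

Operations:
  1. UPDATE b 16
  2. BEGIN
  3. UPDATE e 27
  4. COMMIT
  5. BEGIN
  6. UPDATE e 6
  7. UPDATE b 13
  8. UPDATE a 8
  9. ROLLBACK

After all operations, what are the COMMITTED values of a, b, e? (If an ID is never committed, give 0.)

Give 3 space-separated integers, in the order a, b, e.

Answer: 0 16 27

Derivation:
Initial committed: {b=2, e=12}
Op 1: UPDATE b=16 (auto-commit; committed b=16)
Op 2: BEGIN: in_txn=True, pending={}
Op 3: UPDATE e=27 (pending; pending now {e=27})
Op 4: COMMIT: merged ['e'] into committed; committed now {b=16, e=27}
Op 5: BEGIN: in_txn=True, pending={}
Op 6: UPDATE e=6 (pending; pending now {e=6})
Op 7: UPDATE b=13 (pending; pending now {b=13, e=6})
Op 8: UPDATE a=8 (pending; pending now {a=8, b=13, e=6})
Op 9: ROLLBACK: discarded pending ['a', 'b', 'e']; in_txn=False
Final committed: {b=16, e=27}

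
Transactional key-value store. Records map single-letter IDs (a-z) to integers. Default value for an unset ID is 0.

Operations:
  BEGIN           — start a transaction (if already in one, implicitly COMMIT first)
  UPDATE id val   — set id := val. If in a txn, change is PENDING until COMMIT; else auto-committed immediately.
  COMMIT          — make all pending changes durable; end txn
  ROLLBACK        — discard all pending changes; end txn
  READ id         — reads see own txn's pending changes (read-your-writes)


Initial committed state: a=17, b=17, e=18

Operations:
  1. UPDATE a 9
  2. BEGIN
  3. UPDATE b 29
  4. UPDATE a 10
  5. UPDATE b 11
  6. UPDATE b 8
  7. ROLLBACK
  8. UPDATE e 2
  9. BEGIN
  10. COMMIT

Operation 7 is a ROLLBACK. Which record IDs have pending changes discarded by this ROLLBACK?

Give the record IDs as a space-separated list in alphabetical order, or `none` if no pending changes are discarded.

Answer: a b

Derivation:
Initial committed: {a=17, b=17, e=18}
Op 1: UPDATE a=9 (auto-commit; committed a=9)
Op 2: BEGIN: in_txn=True, pending={}
Op 3: UPDATE b=29 (pending; pending now {b=29})
Op 4: UPDATE a=10 (pending; pending now {a=10, b=29})
Op 5: UPDATE b=11 (pending; pending now {a=10, b=11})
Op 6: UPDATE b=8 (pending; pending now {a=10, b=8})
Op 7: ROLLBACK: discarded pending ['a', 'b']; in_txn=False
Op 8: UPDATE e=2 (auto-commit; committed e=2)
Op 9: BEGIN: in_txn=True, pending={}
Op 10: COMMIT: merged [] into committed; committed now {a=9, b=17, e=2}
ROLLBACK at op 7 discards: ['a', 'b']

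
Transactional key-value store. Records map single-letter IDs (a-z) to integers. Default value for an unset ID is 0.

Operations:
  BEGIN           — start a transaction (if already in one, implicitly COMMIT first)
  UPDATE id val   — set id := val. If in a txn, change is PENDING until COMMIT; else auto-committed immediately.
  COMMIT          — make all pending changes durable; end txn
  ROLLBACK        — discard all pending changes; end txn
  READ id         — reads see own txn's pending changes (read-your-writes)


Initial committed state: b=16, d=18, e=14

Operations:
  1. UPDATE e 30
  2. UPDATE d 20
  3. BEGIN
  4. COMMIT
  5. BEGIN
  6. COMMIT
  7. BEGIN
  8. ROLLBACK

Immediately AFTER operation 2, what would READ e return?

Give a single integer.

Answer: 30

Derivation:
Initial committed: {b=16, d=18, e=14}
Op 1: UPDATE e=30 (auto-commit; committed e=30)
Op 2: UPDATE d=20 (auto-commit; committed d=20)
After op 2: visible(e) = 30 (pending={}, committed={b=16, d=20, e=30})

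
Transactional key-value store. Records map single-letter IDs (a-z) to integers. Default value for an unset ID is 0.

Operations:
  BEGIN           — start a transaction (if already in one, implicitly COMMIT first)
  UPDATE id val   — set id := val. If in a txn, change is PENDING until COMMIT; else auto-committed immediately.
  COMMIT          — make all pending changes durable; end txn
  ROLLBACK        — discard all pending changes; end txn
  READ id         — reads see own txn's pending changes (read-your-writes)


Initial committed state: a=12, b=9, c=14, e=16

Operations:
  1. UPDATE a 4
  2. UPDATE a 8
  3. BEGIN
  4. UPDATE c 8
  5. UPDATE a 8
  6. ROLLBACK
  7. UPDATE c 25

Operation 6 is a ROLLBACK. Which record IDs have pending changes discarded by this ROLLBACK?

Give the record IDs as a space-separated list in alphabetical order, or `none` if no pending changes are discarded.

Initial committed: {a=12, b=9, c=14, e=16}
Op 1: UPDATE a=4 (auto-commit; committed a=4)
Op 2: UPDATE a=8 (auto-commit; committed a=8)
Op 3: BEGIN: in_txn=True, pending={}
Op 4: UPDATE c=8 (pending; pending now {c=8})
Op 5: UPDATE a=8 (pending; pending now {a=8, c=8})
Op 6: ROLLBACK: discarded pending ['a', 'c']; in_txn=False
Op 7: UPDATE c=25 (auto-commit; committed c=25)
ROLLBACK at op 6 discards: ['a', 'c']

Answer: a c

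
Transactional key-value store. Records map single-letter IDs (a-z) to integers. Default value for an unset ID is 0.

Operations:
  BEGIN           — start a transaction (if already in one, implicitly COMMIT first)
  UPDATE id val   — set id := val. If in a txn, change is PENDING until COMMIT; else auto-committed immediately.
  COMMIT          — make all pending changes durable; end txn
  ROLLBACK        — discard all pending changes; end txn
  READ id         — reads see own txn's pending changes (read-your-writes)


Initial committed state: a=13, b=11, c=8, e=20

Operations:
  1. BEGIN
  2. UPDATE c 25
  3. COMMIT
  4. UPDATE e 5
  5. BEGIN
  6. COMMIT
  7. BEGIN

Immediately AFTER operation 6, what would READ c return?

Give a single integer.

Initial committed: {a=13, b=11, c=8, e=20}
Op 1: BEGIN: in_txn=True, pending={}
Op 2: UPDATE c=25 (pending; pending now {c=25})
Op 3: COMMIT: merged ['c'] into committed; committed now {a=13, b=11, c=25, e=20}
Op 4: UPDATE e=5 (auto-commit; committed e=5)
Op 5: BEGIN: in_txn=True, pending={}
Op 6: COMMIT: merged [] into committed; committed now {a=13, b=11, c=25, e=5}
After op 6: visible(c) = 25 (pending={}, committed={a=13, b=11, c=25, e=5})

Answer: 25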